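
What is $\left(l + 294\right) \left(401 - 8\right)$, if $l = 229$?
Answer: $205539$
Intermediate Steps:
$\left(l + 294\right) \left(401 - 8\right) = \left(229 + 294\right) \left(401 - 8\right) = 523 \cdot 393 = 205539$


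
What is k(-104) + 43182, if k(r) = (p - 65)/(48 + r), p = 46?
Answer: 2418211/56 ≈ 43182.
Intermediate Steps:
k(r) = -19/(48 + r) (k(r) = (46 - 65)/(48 + r) = -19/(48 + r))
k(-104) + 43182 = -19/(48 - 104) + 43182 = -19/(-56) + 43182 = -19*(-1/56) + 43182 = 19/56 + 43182 = 2418211/56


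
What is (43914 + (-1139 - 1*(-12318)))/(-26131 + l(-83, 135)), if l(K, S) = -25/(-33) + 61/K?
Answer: -150899727/71572747 ≈ -2.1083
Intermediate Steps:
l(K, S) = 25/33 + 61/K (l(K, S) = -25*(-1/33) + 61/K = 25/33 + 61/K)
(43914 + (-1139 - 1*(-12318)))/(-26131 + l(-83, 135)) = (43914 + (-1139 - 1*(-12318)))/(-26131 + (25/33 + 61/(-83))) = (43914 + (-1139 + 12318))/(-26131 + (25/33 + 61*(-1/83))) = (43914 + 11179)/(-26131 + (25/33 - 61/83)) = 55093/(-26131 + 62/2739) = 55093/(-71572747/2739) = 55093*(-2739/71572747) = -150899727/71572747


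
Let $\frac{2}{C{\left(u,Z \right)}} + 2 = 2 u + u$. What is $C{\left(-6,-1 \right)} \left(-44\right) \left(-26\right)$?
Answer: $- \frac{572}{5} \approx -114.4$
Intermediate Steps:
$C{\left(u,Z \right)} = \frac{2}{-2 + 3 u}$ ($C{\left(u,Z \right)} = \frac{2}{-2 + \left(2 u + u\right)} = \frac{2}{-2 + 3 u}$)
$C{\left(-6,-1 \right)} \left(-44\right) \left(-26\right) = \frac{2}{-2 + 3 \left(-6\right)} \left(-44\right) \left(-26\right) = \frac{2}{-2 - 18} \left(-44\right) \left(-26\right) = \frac{2}{-20} \left(-44\right) \left(-26\right) = 2 \left(- \frac{1}{20}\right) \left(-44\right) \left(-26\right) = \left(- \frac{1}{10}\right) \left(-44\right) \left(-26\right) = \frac{22}{5} \left(-26\right) = - \frac{572}{5}$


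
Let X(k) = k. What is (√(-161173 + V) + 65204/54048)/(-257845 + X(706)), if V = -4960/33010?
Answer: -16301/3474462168 - I*√1756239510269/848815839 ≈ -4.6917e-6 - 0.0015613*I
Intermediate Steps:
V = -496/3301 (V = -4960*1/33010 = -496/3301 ≈ -0.15026)
(√(-161173 + V) + 65204/54048)/(-257845 + X(706)) = (√(-161173 - 496/3301) + 65204/54048)/(-257845 + 706) = (√(-532032569/3301) + 65204*(1/54048))/(-257139) = (I*√1756239510269/3301 + 16301/13512)*(-1/257139) = (16301/13512 + I*√1756239510269/3301)*(-1/257139) = -16301/3474462168 - I*√1756239510269/848815839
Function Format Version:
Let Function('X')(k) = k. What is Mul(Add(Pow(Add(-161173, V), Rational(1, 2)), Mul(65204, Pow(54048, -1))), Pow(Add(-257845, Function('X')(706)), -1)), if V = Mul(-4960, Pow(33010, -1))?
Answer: Add(Rational(-16301, 3474462168), Mul(Rational(-1, 848815839), I, Pow(1756239510269, Rational(1, 2)))) ≈ Add(-4.6917e-6, Mul(-0.0015613, I))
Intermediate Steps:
V = Rational(-496, 3301) (V = Mul(-4960, Rational(1, 33010)) = Rational(-496, 3301) ≈ -0.15026)
Mul(Add(Pow(Add(-161173, V), Rational(1, 2)), Mul(65204, Pow(54048, -1))), Pow(Add(-257845, Function('X')(706)), -1)) = Mul(Add(Pow(Add(-161173, Rational(-496, 3301)), Rational(1, 2)), Mul(65204, Pow(54048, -1))), Pow(Add(-257845, 706), -1)) = Mul(Add(Pow(Rational(-532032569, 3301), Rational(1, 2)), Mul(65204, Rational(1, 54048))), Pow(-257139, -1)) = Mul(Add(Mul(Rational(1, 3301), I, Pow(1756239510269, Rational(1, 2))), Rational(16301, 13512)), Rational(-1, 257139)) = Mul(Add(Rational(16301, 13512), Mul(Rational(1, 3301), I, Pow(1756239510269, Rational(1, 2)))), Rational(-1, 257139)) = Add(Rational(-16301, 3474462168), Mul(Rational(-1, 848815839), I, Pow(1756239510269, Rational(1, 2))))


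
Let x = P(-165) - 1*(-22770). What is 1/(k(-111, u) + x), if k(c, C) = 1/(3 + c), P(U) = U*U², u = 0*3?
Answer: -108/482690341 ≈ -2.2375e-7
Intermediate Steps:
u = 0
P(U) = U³
x = -4469355 (x = (-165)³ - 1*(-22770) = -4492125 + 22770 = -4469355)
1/(k(-111, u) + x) = 1/(1/(3 - 111) - 4469355) = 1/(1/(-108) - 4469355) = 1/(-1/108 - 4469355) = 1/(-482690341/108) = -108/482690341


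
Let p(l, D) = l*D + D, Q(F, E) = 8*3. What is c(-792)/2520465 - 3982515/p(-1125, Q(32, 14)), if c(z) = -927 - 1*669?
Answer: 1115305179531/7554673760 ≈ 147.63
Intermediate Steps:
Q(F, E) = 24
p(l, D) = D + D*l (p(l, D) = D*l + D = D + D*l)
c(z) = -1596 (c(z) = -927 - 669 = -1596)
c(-792)/2520465 - 3982515/p(-1125, Q(32, 14)) = -1596/2520465 - 3982515*1/(24*(1 - 1125)) = -1596*1/2520465 - 3982515/(24*(-1124)) = -532/840155 - 3982515/(-26976) = -532/840155 - 3982515*(-1/26976) = -532/840155 + 1327505/8992 = 1115305179531/7554673760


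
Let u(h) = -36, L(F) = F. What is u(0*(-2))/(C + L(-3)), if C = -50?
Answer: 36/53 ≈ 0.67924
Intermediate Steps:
u(0*(-2))/(C + L(-3)) = -36/(-50 - 3) = -36/(-53) = -36*(-1/53) = 36/53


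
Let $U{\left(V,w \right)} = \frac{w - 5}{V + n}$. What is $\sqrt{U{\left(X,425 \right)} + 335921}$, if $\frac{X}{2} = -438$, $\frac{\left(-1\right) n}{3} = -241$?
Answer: $\frac{\sqrt{873723381}}{51} \approx 579.58$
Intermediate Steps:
$n = 723$ ($n = \left(-3\right) \left(-241\right) = 723$)
$X = -876$ ($X = 2 \left(-438\right) = -876$)
$U{\left(V,w \right)} = \frac{-5 + w}{723 + V}$ ($U{\left(V,w \right)} = \frac{w - 5}{V + 723} = \frac{-5 + w}{723 + V}$)
$\sqrt{U{\left(X,425 \right)} + 335921} = \sqrt{\frac{-5 + 425}{723 - 876} + 335921} = \sqrt{\frac{1}{-153} \cdot 420 + 335921} = \sqrt{\left(- \frac{1}{153}\right) 420 + 335921} = \sqrt{- \frac{140}{51} + 335921} = \sqrt{\frac{17131831}{51}} = \frac{\sqrt{873723381}}{51}$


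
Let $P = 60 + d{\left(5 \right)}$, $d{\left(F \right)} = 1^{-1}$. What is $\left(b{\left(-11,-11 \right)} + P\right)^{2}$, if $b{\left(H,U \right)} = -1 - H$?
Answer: $5041$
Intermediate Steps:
$d{\left(F \right)} = 1$
$P = 61$ ($P = 60 + 1 = 61$)
$\left(b{\left(-11,-11 \right)} + P\right)^{2} = \left(\left(-1 - -11\right) + 61\right)^{2} = \left(\left(-1 + 11\right) + 61\right)^{2} = \left(10 + 61\right)^{2} = 71^{2} = 5041$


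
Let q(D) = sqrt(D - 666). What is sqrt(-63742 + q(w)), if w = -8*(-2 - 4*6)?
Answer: sqrt(-63742 + I*sqrt(458)) ≈ 0.0424 + 252.47*I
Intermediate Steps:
w = 208 (w = -8*(-2 - 24) = -8*(-26) = 208)
q(D) = sqrt(-666 + D)
sqrt(-63742 + q(w)) = sqrt(-63742 + sqrt(-666 + 208)) = sqrt(-63742 + sqrt(-458)) = sqrt(-63742 + I*sqrt(458))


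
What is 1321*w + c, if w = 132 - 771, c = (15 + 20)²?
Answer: -842894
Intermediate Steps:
c = 1225 (c = 35² = 1225)
w = -639
1321*w + c = 1321*(-639) + 1225 = -844119 + 1225 = -842894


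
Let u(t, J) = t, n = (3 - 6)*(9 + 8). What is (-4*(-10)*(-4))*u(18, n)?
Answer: -2880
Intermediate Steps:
n = -51 (n = -3*17 = -51)
(-4*(-10)*(-4))*u(18, n) = (-4*(-10)*(-4))*18 = (40*(-4))*18 = -160*18 = -2880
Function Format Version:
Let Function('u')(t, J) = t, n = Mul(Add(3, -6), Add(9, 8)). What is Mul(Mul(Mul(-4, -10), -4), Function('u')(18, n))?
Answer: -2880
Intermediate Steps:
n = -51 (n = Mul(-3, 17) = -51)
Mul(Mul(Mul(-4, -10), -4), Function('u')(18, n)) = Mul(Mul(Mul(-4, -10), -4), 18) = Mul(Mul(40, -4), 18) = Mul(-160, 18) = -2880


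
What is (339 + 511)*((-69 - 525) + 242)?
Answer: -299200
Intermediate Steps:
(339 + 511)*((-69 - 525) + 242) = 850*(-594 + 242) = 850*(-352) = -299200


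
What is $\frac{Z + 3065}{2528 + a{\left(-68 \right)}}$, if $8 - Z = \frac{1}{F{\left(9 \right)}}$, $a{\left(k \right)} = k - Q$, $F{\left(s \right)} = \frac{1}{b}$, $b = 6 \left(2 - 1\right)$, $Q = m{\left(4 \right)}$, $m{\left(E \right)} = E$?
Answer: $\frac{3067}{2456} \approx 1.2488$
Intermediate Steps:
$Q = 4$
$b = 6$ ($b = 6 \cdot 1 = 6$)
$F{\left(s \right)} = \frac{1}{6}$
$a{\left(k \right)} = -4 + k$ ($a{\left(k \right)} = k - 4 = -4 + k$)
$Z = 2$ ($Z = 8 - \frac{1}{\frac{1}{6}} = 8 - 6 = 2$)
$\frac{Z + 3065}{2528 + a{\left(-68 \right)}} = \frac{2 + 3065}{2528 - 72} = \frac{3067}{2528 - 72} = \frac{3067}{2456}$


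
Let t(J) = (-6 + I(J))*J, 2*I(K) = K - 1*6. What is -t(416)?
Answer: -82784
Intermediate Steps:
I(K) = -3 + K/2 (I(K) = (K - 1*6)/2 = (K - 6)/2 = (-6 + K)/2 = -3 + K/2)
t(J) = J*(-9 + J/2) (t(J) = (-6 + (-3 + J/2))*J = (-9 + J/2)*J = J*(-9 + J/2))
-t(416) = -416*(-18 + 416)/2 = -416*398/2 = -1*82784 = -82784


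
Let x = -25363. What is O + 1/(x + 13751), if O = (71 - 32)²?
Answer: 17661851/11612 ≈ 1521.0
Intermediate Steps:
O = 1521 (O = 39² = 1521)
O + 1/(x + 13751) = 1521 + 1/(-25363 + 13751) = 1521 + 1/(-11612) = 1521 - 1/11612 = 17661851/11612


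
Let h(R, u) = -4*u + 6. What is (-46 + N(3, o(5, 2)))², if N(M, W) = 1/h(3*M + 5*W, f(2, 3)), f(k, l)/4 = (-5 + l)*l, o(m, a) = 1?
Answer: 22005481/10404 ≈ 2115.1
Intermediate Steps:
f(k, l) = 4*l*(-5 + l) (f(k, l) = 4*((-5 + l)*l) = 4*(l*(-5 + l)) = 4*l*(-5 + l))
h(R, u) = 6 - 4*u
N(M, W) = 1/102 (N(M, W) = 1/(6 - 16*3*(-5 + 3)) = 1/(6 - 16*3*(-2)) = 1/(6 - 4*(-24)) = 1/(6 + 96) = 1/102)
(-46 + N(3, o(5, 2)))² = (-46 + 1/102)² = (-4691/102)² = 22005481/10404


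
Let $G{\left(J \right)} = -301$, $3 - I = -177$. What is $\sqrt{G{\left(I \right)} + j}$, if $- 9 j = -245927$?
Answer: $\frac{\sqrt{243218}}{3} \approx 164.39$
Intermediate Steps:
$I = 180$ ($I = 3 - -177 = 3 + 177 = 180$)
$j = \frac{245927}{9}$ ($j = \left(- \frac{1}{9}\right) \left(-245927\right) = \frac{245927}{9} \approx 27325.0$)
$\sqrt{G{\left(I \right)} + j} = \sqrt{-301 + \frac{245927}{9}} = \sqrt{\frac{243218}{9}} = \frac{\sqrt{243218}}{3}$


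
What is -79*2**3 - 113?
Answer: -745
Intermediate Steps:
-79*2**3 - 113 = -79*8 - 113 = -632 - 113 = -745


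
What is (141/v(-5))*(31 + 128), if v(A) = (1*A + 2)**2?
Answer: 2491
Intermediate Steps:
v(A) = (2 + A)**2 (v(A) = (A + 2)**2 = (2 + A)**2)
(141/v(-5))*(31 + 128) = (141/((2 - 5)**2))*(31 + 128) = (141/((-3)**2))*159 = (141/9)*159 = (141*(1/9))*159 = (47/3)*159 = 2491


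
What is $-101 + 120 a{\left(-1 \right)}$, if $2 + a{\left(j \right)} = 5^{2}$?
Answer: $2659$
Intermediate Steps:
$a{\left(j \right)} = 23$ ($a{\left(j \right)} = -2 + 5^{2} = -2 + 25 = 23$)
$-101 + 120 a{\left(-1 \right)} = -101 + 120 \cdot 23 = -101 + 2760 = 2659$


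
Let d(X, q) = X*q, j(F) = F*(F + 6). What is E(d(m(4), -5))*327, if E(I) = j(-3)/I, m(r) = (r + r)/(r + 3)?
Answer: 20601/40 ≈ 515.03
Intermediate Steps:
m(r) = 2*r/(3 + r) (m(r) = (2*r)/(3 + r) = 2*r/(3 + r))
j(F) = F*(6 + F)
E(I) = -9/I (E(I) = (-3*(6 - 3))/I = (-3*3)/I = -9/I)
E(d(m(4), -5))*327 = -9/((2*4/(3 + 4))*(-5))*327 = -9/((2*4/7)*(-5))*327 = -9/((2*4*(1/7))*(-5))*327 = -9/((8/7)*(-5))*327 = -9/(-40/7)*327 = -9*(-7/40)*327 = (63/40)*327 = 20601/40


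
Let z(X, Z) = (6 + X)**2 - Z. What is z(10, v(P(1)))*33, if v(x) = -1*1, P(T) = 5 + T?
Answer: 8481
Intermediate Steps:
v(x) = -1
z(10, v(P(1)))*33 = ((6 + 10)**2 - 1*(-1))*33 = (16**2 + 1)*33 = (256 + 1)*33 = 257*33 = 8481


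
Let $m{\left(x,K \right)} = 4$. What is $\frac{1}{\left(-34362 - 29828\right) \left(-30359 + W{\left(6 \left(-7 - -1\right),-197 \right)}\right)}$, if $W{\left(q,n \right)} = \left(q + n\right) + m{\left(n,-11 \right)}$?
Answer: $\frac{1}{1963443720} \approx 5.0931 \cdot 10^{-10}$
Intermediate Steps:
$W{\left(q,n \right)} = 4 + n + q$ ($W{\left(q,n \right)} = \left(q + n\right) + 4 = \left(n + q\right) + 4 = 4 + n + q$)
$\frac{1}{\left(-34362 - 29828\right) \left(-30359 + W{\left(6 \left(-7 - -1\right),-197 \right)}\right)} = \frac{1}{\left(-34362 - 29828\right) \left(-30359 + \left(4 - 197 + 6 \left(-7 - -1\right)\right)\right)} = \frac{1}{\left(-64190\right) \left(-30359 + \left(4 - 197 + 6 \left(-7 + 1\right)\right)\right)} = \frac{1}{\left(-64190\right) \left(-30359 + \left(4 - 197 + 6 \left(-6\right)\right)\right)} = \frac{1}{\left(-64190\right) \left(-30359 - 229\right)} = \frac{1}{\left(-64190\right) \left(-30588\right)} = \frac{1}{1963443720}$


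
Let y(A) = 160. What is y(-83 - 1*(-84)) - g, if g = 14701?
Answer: -14541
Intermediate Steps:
y(-83 - 1*(-84)) - g = 160 - 1*14701 = 160 - 14701 = -14541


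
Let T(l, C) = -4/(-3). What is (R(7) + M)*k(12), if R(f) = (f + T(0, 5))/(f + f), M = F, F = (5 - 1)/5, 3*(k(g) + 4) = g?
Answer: 0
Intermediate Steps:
T(l, C) = 4/3 (T(l, C) = -4*(-⅓) = 4/3)
k(g) = -4 + g/3
F = ⅘ (F = 4*(⅕) = ⅘ ≈ 0.80000)
M = ⅘ ≈ 0.80000
R(f) = (4/3 + f)/(2*f) (R(f) = (f + 4/3)/(f + f) = (4/3 + f)/((2*f)) = (4/3 + f)*(1/(2*f)) = (4/3 + f)/(2*f))
(R(7) + M)*k(12) = ((⅙)*(4 + 3*7)/7 + ⅘)*(-4 + (⅓)*12) = ((⅙)*(⅐)*(4 + 21) + ⅘)*(-4 + 4) = ((⅙)*(⅐)*25 + ⅘)*0 = (25/42 + ⅘)*0 = (293/210)*0 = 0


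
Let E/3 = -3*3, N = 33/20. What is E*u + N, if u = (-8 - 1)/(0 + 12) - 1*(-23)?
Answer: -5991/10 ≈ -599.10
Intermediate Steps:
N = 33/20 (N = 33*(1/20) = 33/20 ≈ 1.6500)
u = 89/4 (u = -9/12 + 23 = -9*1/12 + 23 = -¾ + 23 = 89/4 ≈ 22.250)
E = -27 (E = 3*(-3*3) = 3*(-9) = -27)
E*u + N = -27*89/4 + 33/20 = -2403/4 + 33/20 = -5991/10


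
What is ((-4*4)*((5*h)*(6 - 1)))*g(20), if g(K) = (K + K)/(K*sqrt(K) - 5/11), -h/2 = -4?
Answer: -281600/38719 - 24780800*sqrt(5)/38719 ≈ -1438.4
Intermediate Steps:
h = 8 (h = -2*(-4) = 8)
g(K) = 2*K/(-5/11 + K**(3/2)) (g(K) = (2*K)/(K**(3/2) - 5*1/11) = (2*K)/(K**(3/2) - 5/11) = (2*K)/(-5/11 + K**(3/2)) = 2*K/(-5/11 + K**(3/2)))
((-4*4)*((5*h)*(6 - 1)))*g(20) = ((-4*4)*((5*8)*(6 - 1)))*(22*20/(-5 + 11*20**(3/2))) = (-640*5)*(22*20/(-5 + 11*(40*sqrt(5)))) = (-16*200)*(22*20/(-5 + 440*sqrt(5))) = -1408000/(-5 + 440*sqrt(5))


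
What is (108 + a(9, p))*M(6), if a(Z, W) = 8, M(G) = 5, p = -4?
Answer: 580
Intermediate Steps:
(108 + a(9, p))*M(6) = (108 + 8)*5 = 116*5 = 580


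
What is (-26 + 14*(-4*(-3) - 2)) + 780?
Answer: 894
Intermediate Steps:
(-26 + 14*(-4*(-3) - 2)) + 780 = (-26 + 14*(12 - 2)) + 780 = (-26 + 14*10) + 780 = (-26 + 140) + 780 = 114 + 780 = 894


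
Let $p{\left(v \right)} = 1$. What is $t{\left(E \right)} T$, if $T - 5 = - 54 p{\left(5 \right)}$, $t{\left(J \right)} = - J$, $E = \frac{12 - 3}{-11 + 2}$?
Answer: $-49$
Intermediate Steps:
$E = -1$ ($E = \frac{9}{-9} = 9 \left(- \frac{1}{9}\right) = -1$)
$T = -49$ ($T = 5 - 54 = -49$)
$t{\left(E \right)} T = \left(-1\right) \left(-1\right) \left(-49\right) = 1 \left(-49\right) = -49$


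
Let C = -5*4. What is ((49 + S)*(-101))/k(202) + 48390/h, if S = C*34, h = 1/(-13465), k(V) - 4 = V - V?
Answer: -2606221669/4 ≈ -6.5156e+8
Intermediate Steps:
k(V) = 4 (k(V) = 4 + (V - V) = 4 + 0 = 4)
C = -20
h = -1/13465 ≈ -7.4267e-5
S = -680 (S = -20*34 = -680)
((49 + S)*(-101))/k(202) + 48390/h = ((49 - 680)*(-101))/4 + 48390/(-1/13465) = -631*(-101)*(¼) + 48390*(-13465) = 63731*(¼) - 651571350 = 63731/4 - 651571350 = -2606221669/4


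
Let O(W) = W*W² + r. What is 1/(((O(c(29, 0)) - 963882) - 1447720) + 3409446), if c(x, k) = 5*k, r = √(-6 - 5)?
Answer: 997844/995692648347 - I*√11/995692648347 ≈ 1.0022e-6 - 3.331e-12*I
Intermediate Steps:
r = I*√11 (r = √(-11) = I*√11 ≈ 3.3166*I)
O(W) = W³ + I*√11 (O(W) = W*W² + I*√11 = W³ + I*√11)
1/(((O(c(29, 0)) - 963882) - 1447720) + 3409446) = 1/(((((5*0)³ + I*√11) - 963882) - 1447720) + 3409446) = 1/((((0³ + I*√11) - 963882) - 1447720) + 3409446) = 1/((((0 + I*√11) - 963882) - 1447720) + 3409446) = 1/(((I*√11 - 963882) - 1447720) + 3409446) = 1/(((-963882 + I*√11) - 1447720) + 3409446) = 1/((-2411602 + I*√11) + 3409446) = 1/(997844 + I*√11)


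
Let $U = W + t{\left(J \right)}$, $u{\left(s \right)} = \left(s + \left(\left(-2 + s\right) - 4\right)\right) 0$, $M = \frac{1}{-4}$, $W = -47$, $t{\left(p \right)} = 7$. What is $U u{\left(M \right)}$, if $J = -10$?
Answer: $0$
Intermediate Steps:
$M = - \frac{1}{4} \approx -0.25$
$u{\left(s \right)} = 0$ ($u{\left(s \right)} = \left(s + \left(-6 + s\right)\right) 0 = \left(-6 + 2 s\right) 0 = 0$)
$U = -40$ ($U = -47 + 7 = -40$)
$U u{\left(M \right)} = \left(-40\right) 0 = 0$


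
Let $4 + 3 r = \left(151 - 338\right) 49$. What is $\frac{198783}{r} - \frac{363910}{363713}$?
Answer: $- \frac{220235846807}{3334157071} \approx -66.054$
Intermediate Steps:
$r = - \frac{9167}{3}$ ($r = - \frac{4}{3} + \frac{\left(151 - 338\right) 49}{3} = - \frac{4}{3} + \frac{\left(-187\right) 49}{3} = - \frac{4}{3} + \frac{1}{3} \left(-9163\right) = - \frac{4}{3} - \frac{9163}{3} = - \frac{9167}{3} \approx -3055.7$)
$\frac{198783}{r} - \frac{363910}{363713} = \frac{198783}{- \frac{9167}{3}} - \frac{363910}{363713} = 198783 \left(- \frac{3}{9167}\right) - \frac{363910}{363713} = - \frac{596349}{9167} - \frac{363910}{363713} = - \frac{220235846807}{3334157071}$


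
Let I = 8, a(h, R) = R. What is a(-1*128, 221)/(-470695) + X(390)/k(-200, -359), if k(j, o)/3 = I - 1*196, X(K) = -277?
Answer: 130257871/265471980 ≈ 0.49067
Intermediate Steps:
k(j, o) = -564 (k(j, o) = 3*(8 - 1*196) = 3*(8 - 196) = 3*(-188) = -564)
a(-1*128, 221)/(-470695) + X(390)/k(-200, -359) = 221/(-470695) - 277/(-564) = 221*(-1/470695) - 277*(-1/564) = -221/470695 + 277/564 = 130257871/265471980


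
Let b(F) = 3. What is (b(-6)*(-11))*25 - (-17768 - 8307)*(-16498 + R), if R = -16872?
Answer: -870123575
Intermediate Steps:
(b(-6)*(-11))*25 - (-17768 - 8307)*(-16498 + R) = (3*(-11))*25 - (-17768 - 8307)*(-16498 - 16872) = -33*25 - (-26075)*(-33370) = -825 - 1*870122750 = -825 - 870122750 = -870123575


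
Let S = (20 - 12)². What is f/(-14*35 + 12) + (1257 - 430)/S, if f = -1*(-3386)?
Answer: 89301/15296 ≈ 5.8382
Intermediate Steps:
f = 3386
S = 64 (S = 8² = 64)
f/(-14*35 + 12) + (1257 - 430)/S = 3386/(-14*35 + 12) + (1257 - 430)/64 = 3386/(-490 + 12) + 827*(1/64) = 3386/(-478) + 827/64 = 3386*(-1/478) + 827/64 = -1693/239 + 827/64 = 89301/15296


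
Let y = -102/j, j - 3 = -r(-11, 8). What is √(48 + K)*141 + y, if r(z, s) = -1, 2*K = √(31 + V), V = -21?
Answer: -51/2 + 141*√(192 + 2*√10)/2 ≈ 967.34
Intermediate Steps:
K = √10/2 (K = √(31 - 21)/2 = √10/2 ≈ 1.5811)
j = 4 (j = 3 - 1*(-1) = 3 + 1 = 4)
y = -51/2 (y = -102/4 = -102*¼ = -51/2 ≈ -25.500)
√(48 + K)*141 + y = √(48 + √10/2)*141 - 51/2 = 141*√(48 + √10/2) - 51/2 = -51/2 + 141*√(48 + √10/2)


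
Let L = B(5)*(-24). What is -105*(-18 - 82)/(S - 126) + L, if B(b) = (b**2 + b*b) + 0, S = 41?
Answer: -22500/17 ≈ -1323.5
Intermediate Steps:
B(b) = 2*b**2 (B(b) = (b**2 + b**2) + 0 = 2*b**2 + 0 = 2*b**2)
L = -1200 (L = (2*5**2)*(-24) = (2*25)*(-24) = 50*(-24) = -1200)
-105*(-18 - 82)/(S - 126) + L = -105*(-18 - 82)/(41 - 126) - 1200 = -(-10500)/(-85) - 1200 = -(-10500)*(-1)/85 - 1200 = -105*20/17 - 1200 = -2100/17 - 1200 = -22500/17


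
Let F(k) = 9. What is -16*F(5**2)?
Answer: -144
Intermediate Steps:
-16*F(5**2) = -16*9 = -144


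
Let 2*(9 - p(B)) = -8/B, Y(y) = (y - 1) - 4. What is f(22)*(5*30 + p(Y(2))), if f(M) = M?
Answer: 10406/3 ≈ 3468.7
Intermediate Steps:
Y(y) = -5 + y (Y(y) = (-1 + y) - 4 = -5 + y)
p(B) = 9 + 4/B (p(B) = 9 - (-4)/B = 9 + 4/B)
f(22)*(5*30 + p(Y(2))) = 22*(5*30 + (9 + 4/(-5 + 2))) = 22*(150 + (9 + 4/(-3))) = 22*(150 + (9 + 4*(-⅓))) = 22*(150 + (9 - 4/3)) = 22*(150 + 23/3) = 22*(473/3) = 10406/3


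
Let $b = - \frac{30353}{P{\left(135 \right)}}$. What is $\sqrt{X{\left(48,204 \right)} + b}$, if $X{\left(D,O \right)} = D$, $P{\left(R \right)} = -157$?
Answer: $\frac{\sqrt{5948573}}{157} \approx 15.535$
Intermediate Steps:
$b = \frac{30353}{157}$ ($b = - \frac{30353}{-157} = \left(-30353\right) \left(- \frac{1}{157}\right) = \frac{30353}{157} \approx 193.33$)
$\sqrt{X{\left(48,204 \right)} + b} = \sqrt{48 + \frac{30353}{157}} = \sqrt{\frac{37889}{157}} = \frac{\sqrt{5948573}}{157}$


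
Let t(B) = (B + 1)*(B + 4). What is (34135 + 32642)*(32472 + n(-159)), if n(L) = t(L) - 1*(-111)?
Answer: 3811163721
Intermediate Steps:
t(B) = (1 + B)*(4 + B)
n(L) = 115 + L² + 5*L (n(L) = (4 + L² + 5*L) - 1*(-111) = (4 + L² + 5*L) + 111 = 115 + L² + 5*L)
(34135 + 32642)*(32472 + n(-159)) = (34135 + 32642)*(32472 + (115 + (-159)² + 5*(-159))) = 66777*(32472 + (115 + 25281 - 795)) = 66777*(32472 + 24601) = 66777*57073 = 3811163721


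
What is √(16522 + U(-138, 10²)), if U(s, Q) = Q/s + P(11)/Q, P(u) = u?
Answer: √7865831571/690 ≈ 128.54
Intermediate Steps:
U(s, Q) = 11/Q + Q/s (U(s, Q) = Q/s + 11/Q = 11/Q + Q/s)
√(16522 + U(-138, 10²)) = √(16522 + (11/(10²) + 10²/(-138))) = √(16522 + (11/100 + 100*(-1/138))) = √(16522 + (11*(1/100) - 50/69)) = √(16522 + (11/100 - 50/69)) = √(16522 - 4241/6900) = √(113997559/6900) = √7865831571/690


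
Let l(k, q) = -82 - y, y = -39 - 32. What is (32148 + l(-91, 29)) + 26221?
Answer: 58358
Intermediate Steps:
y = -71
l(k, q) = -11 (l(k, q) = -82 - 1*(-71) = -82 + 71 = -11)
(32148 + l(-91, 29)) + 26221 = (32148 - 11) + 26221 = 32137 + 26221 = 58358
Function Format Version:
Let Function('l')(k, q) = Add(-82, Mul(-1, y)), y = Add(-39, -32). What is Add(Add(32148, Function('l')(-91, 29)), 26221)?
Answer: 58358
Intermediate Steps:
y = -71
Function('l')(k, q) = -11 (Function('l')(k, q) = Add(-82, Mul(-1, -71)) = Add(-82, 71) = -11)
Add(Add(32148, Function('l')(-91, 29)), 26221) = Add(Add(32148, -11), 26221) = Add(32137, 26221) = 58358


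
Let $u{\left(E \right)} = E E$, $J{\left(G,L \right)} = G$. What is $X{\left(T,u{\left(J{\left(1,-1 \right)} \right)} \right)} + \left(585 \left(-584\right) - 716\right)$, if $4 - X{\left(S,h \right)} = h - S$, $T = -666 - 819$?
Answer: $-343838$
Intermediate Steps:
$u{\left(E \right)} = E^{2}$
$T = -1485$ ($T = -666 - 819 = -1485$)
$X{\left(S,h \right)} = 4 + S - h$ ($X{\left(S,h \right)} = 4 - \left(h - S\right) = 4 + \left(S - h\right) = 4 + S - h$)
$X{\left(T,u{\left(J{\left(1,-1 \right)} \right)} \right)} + \left(585 \left(-584\right) - 716\right) = \left(4 - 1485 - 1^{2}\right) + \left(585 \left(-584\right) - 716\right) = \left(4 - 1485 - 1\right) - 342356 = -1482 - 342356 = -343838$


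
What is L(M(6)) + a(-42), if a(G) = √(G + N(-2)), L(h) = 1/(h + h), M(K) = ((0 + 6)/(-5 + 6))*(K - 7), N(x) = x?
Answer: -1/12 + 2*I*√11 ≈ -0.083333 + 6.6332*I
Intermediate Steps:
M(K) = -42 + 6*K (M(K) = (6/1)*(-7 + K) = (6*1)*(-7 + K) = 6*(-7 + K) = -42 + 6*K)
L(h) = 1/(2*h)
a(G) = √(-2 + G) (a(G) = √(G - 2) = √(-2 + G))
L(M(6)) + a(-42) = 1/(2*(-42 + 6*6)) + √(-2 - 42) = 1/(2*(-42 + 36)) + √(-44) = (½)/(-6) + 2*I*√11 = (½)*(-⅙) + 2*I*√11 = -1/12 + 2*I*√11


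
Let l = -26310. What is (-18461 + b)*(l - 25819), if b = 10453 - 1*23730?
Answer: 1654470202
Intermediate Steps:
b = -13277 (b = 10453 - 23730 = -13277)
(-18461 + b)*(l - 25819) = (-18461 - 13277)*(-26310 - 25819) = -31738*(-52129) = 1654470202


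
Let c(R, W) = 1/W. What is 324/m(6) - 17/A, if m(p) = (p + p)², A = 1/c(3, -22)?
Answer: 133/44 ≈ 3.0227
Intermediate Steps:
A = -22 (A = 1/(1/(-22)) = 1/(-1/22) = -22)
m(p) = 4*p² (m(p) = (2*p)² = 4*p²)
324/m(6) - 17/A = 324/((4*6²)) - 17/(-22) = 324/((4*36)) - 17*(-1/22) = 324/144 + 17/22 = 324*(1/144) + 17/22 = 9/4 + 17/22 = 133/44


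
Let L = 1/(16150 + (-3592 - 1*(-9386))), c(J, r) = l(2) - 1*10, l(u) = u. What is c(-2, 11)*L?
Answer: -1/2743 ≈ -0.00036456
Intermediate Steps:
c(J, r) = -8 (c(J, r) = 2 - 1*10 = 2 - 10 = -8)
L = 1/21944 (L = 1/(16150 + (-3592 + 9386)) = 1/(16150 + 5794) = 1/21944 ≈ 4.5571e-5)
c(-2, 11)*L = -8*1/21944 = -1/2743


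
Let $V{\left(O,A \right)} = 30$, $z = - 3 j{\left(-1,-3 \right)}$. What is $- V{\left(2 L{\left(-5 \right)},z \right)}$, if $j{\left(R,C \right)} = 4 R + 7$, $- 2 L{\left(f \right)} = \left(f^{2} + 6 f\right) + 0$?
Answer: $-30$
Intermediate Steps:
$L{\left(f \right)} = - 3 f - \frac{f^{2}}{2}$ ($L{\left(f \right)} = - \frac{\left(f^{2} + 6 f\right) + 0}{2} = - \frac{f^{2} + 6 f}{2} = - 3 f - \frac{f^{2}}{2}$)
$j{\left(R,C \right)} = 7 + 4 R$
$z = -9$ ($z = - 3 \left(7 + 4 \left(-1\right)\right) = - 3 \left(7 - 4\right) = \left(-3\right) 3 = -9$)
$- V{\left(2 L{\left(-5 \right)},z \right)} = \left(-1\right) 30 = -30$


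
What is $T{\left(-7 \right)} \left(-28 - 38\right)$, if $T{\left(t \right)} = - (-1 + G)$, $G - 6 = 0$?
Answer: $330$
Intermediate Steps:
$G = 6$ ($G = 6 + 0 = 6$)
$T{\left(t \right)} = -5$ ($T{\left(t \right)} = - (-1 + 6) = \left(-1\right) 5 = -5$)
$T{\left(-7 \right)} \left(-28 - 38\right) = - 5 \left(-28 - 38\right) = \left(-5\right) \left(-66\right) = 330$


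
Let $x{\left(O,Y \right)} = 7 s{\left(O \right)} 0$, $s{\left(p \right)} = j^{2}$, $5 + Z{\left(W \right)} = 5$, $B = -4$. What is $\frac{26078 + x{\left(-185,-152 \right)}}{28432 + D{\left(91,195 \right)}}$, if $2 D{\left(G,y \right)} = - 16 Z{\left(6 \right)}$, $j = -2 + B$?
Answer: $\frac{13039}{14216} \approx 0.91721$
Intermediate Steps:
$Z{\left(W \right)} = 0$ ($Z{\left(W \right)} = -5 + 5 = 0$)
$j = -6$ ($j = -2 - 4 = -6$)
$D{\left(G,y \right)} = 0$ ($D{\left(G,y \right)} = \frac{\left(-16\right) 0}{2} = \frac{1}{2} \cdot 0 = 0$)
$s{\left(p \right)} = 36$ ($s{\left(p \right)} = \left(-6\right)^{2} = 36$)
$x{\left(O,Y \right)} = 0$ ($x{\left(O,Y \right)} = 7 \cdot 36 \cdot 0 = 252 \cdot 0 = 0$)
$\frac{26078 + x{\left(-185,-152 \right)}}{28432 + D{\left(91,195 \right)}} = \frac{26078 + 0}{28432 + 0} = \frac{26078}{28432} = 26078 \cdot \frac{1}{28432} = \frac{13039}{14216}$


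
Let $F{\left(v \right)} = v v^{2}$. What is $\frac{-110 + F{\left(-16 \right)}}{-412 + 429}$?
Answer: $- \frac{4206}{17} \approx -247.41$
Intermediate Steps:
$F{\left(v \right)} = v^{3}$
$\frac{-110 + F{\left(-16 \right)}}{-412 + 429} = \frac{-110 + \left(-16\right)^{3}}{-412 + 429} = \frac{-110 - 4096}{17} = \left(-4206\right) \frac{1}{17} = - \frac{4206}{17}$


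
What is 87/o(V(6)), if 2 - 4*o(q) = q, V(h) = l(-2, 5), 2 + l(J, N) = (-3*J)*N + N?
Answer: -348/31 ≈ -11.226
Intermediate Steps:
l(J, N) = -2 + N - 3*J*N (l(J, N) = -2 + ((-3*J)*N + N) = -2 + (-3*J*N + N) = -2 + (N - 3*J*N) = -2 + N - 3*J*N)
V(h) = 33 (V(h) = -2 + 5 - 3*(-2)*5 = -2 + 5 + 30 = 33)
o(q) = 1/2 - q/4
87/o(V(6)) = 87/(1/2 - 1/4*33) = 87/(1/2 - 33/4) = 87/(-31/4) = 87*(-4/31) = -348/31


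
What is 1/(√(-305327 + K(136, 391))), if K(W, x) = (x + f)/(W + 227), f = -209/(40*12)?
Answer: -132*I*√531999890090/53199989009 ≈ -0.0018097*I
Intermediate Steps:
f = -209/480 ≈ -0.43542
K(W, x) = (-209/480 + x)/(227 + W) (K(W, x) = (x - 209/480)/(W + 227) = (-209/480 + x)/(227 + W))
1/(√(-305327 + K(136, 391))) = 1/(√(-305327 + (-209/480 + 391)/(227 + 136))) = 1/(√(-305327 + (187471/480)/363)) = 1/(√(-305327 + (1/363)*(187471/480))) = 1/(√(-305327 + 187471/174240)) = 1/(√(-53199989009/174240)) = 1/(I*√531999890090/1320) = -132*I*√531999890090/53199989009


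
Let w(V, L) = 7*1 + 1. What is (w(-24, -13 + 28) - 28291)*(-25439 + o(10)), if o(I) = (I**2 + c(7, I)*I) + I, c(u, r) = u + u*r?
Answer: 694602197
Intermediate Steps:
c(u, r) = u + r*u
w(V, L) = 8 (w(V, L) = 7 + 1 = 8)
o(I) = I + I**2 + I*(7 + 7*I) (o(I) = (I**2 + (7*(1 + I))*I) + I = (I**2 + (7 + 7*I)*I) + I = (I**2 + I*(7 + 7*I)) + I = I + I**2 + I*(7 + 7*I))
(w(-24, -13 + 28) - 28291)*(-25439 + o(10)) = (8 - 28291)*(-25439 + 8*10*(1 + 10)) = -28283*(-25439 + 8*10*11) = -28283*(-25439 + 880) = -28283*(-24559) = 694602197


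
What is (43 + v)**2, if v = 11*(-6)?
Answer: 529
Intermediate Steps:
v = -66
(43 + v)**2 = (43 - 66)**2 = (-23)**2 = 529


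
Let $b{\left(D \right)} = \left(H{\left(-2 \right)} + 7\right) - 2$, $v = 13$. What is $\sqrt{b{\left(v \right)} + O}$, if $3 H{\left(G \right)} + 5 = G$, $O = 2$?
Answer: $\frac{\sqrt{42}}{3} \approx 2.1602$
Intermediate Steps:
$H{\left(G \right)} = - \frac{5}{3} + \frac{G}{3}$
$b{\left(D \right)} = \frac{8}{3}$ ($b{\left(D \right)} = \left(\left(- \frac{5}{3} + \frac{1}{3} \left(-2\right)\right) + 7\right) - 2 = \left(\left(- \frac{5}{3} - \frac{2}{3}\right) + 7\right) - 2 = \left(- \frac{7}{3} + 7\right) - 2 = \frac{14}{3} - 2 = \frac{8}{3}$)
$\sqrt{b{\left(v \right)} + O} = \sqrt{\frac{8}{3} + 2} = \sqrt{\frac{14}{3}} = \frac{\sqrt{42}}{3}$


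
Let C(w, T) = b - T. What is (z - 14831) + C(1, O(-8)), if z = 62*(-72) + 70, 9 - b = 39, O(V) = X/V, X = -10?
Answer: -77025/4 ≈ -19256.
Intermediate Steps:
O(V) = -10/V
b = -30 (b = 9 - 1*39 = 9 - 39 = -30)
C(w, T) = -30 - T
z = -4394 (z = -4464 + 70 = -4394)
(z - 14831) + C(1, O(-8)) = (-4394 - 14831) + (-30 - (-10)/(-8)) = -19225 + (-30 - (-10)*(-1)/8) = -19225 + (-30 - 1*5/4) = -19225 + (-30 - 5/4) = -19225 - 125/4 = -77025/4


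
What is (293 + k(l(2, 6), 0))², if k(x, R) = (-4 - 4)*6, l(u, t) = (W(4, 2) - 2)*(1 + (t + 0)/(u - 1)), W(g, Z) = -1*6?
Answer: 60025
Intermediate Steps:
W(g, Z) = -6
l(u, t) = -8 - 8*t/(-1 + u) (l(u, t) = (-6 - 2)*(1 + (t + 0)/(u - 1)) = -8*(1 + t/(-1 + u)) = -8 - 8*t/(-1 + u))
k(x, R) = -48 (k(x, R) = -8*6 = -48)
(293 + k(l(2, 6), 0))² = (293 - 48)² = 245² = 60025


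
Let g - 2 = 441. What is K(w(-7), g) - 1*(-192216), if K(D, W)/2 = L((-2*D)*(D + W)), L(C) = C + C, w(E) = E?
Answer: 216632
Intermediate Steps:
g = 443 (g = 2 + 441 = 443)
L(C) = 2*C
K(D, W) = -8*D*(D + W) (K(D, W) = 2*(2*((-2*D)*(D + W))) = 2*(2*(-2*D*(D + W))) = 2*(-4*D*(D + W)) = -8*D*(D + W))
K(w(-7), g) - 1*(-192216) = -8*(-7)*(-7 + 443) - 1*(-192216) = -8*(-7)*436 + 192216 = 24416 + 192216 = 216632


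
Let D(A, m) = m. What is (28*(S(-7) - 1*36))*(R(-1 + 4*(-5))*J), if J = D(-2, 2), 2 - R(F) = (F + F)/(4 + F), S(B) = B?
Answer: 19264/17 ≈ 1133.2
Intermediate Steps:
R(F) = 2 - 2*F/(4 + F) (R(F) = 2 - (F + F)/(4 + F) = 2 - 2*F/(4 + F))
J = 2
(28*(S(-7) - 1*36))*(R(-1 + 4*(-5))*J) = (28*(-7 - 1*36))*((8/(4 + (-1 + 4*(-5))))*2) = (28*(-7 - 36))*((8/(4 + (-1 - 20)))*2) = (28*(-43))*((8/(4 - 21))*2) = -1204*8/(-17)*2 = -1204*8*(-1/17)*2 = -(-9632)*2/17 = -1204*(-16/17) = 19264/17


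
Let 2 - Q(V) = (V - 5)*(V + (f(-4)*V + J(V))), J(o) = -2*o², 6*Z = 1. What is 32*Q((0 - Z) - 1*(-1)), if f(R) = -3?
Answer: -9272/27 ≈ -343.41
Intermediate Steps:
Z = ⅙ (Z = (⅙)*1 = ⅙ ≈ 0.16667)
Q(V) = 2 - (-5 + V)*(-2*V - 2*V²) (Q(V) = 2 - (V - 5)*(V + (-3*V - 2*V²)) = 2 - (-5 + V)*(-2*V - 2*V²))
32*Q((0 - Z) - 1*(-1)) = 32*(2 - 10*((0 - 1*⅙) - 1*(-1)) - 8*((0 - 1*⅙) - 1*(-1))² + 2*((0 - 1*⅙) - 1*(-1))³) = 32*(2 - 10*((0 - ⅙) + 1) - 8*((0 - ⅙) + 1)² + 2*((0 - ⅙) + 1)³) = 32*(2 - 10*(-⅙ + 1) - 8*(-⅙ + 1)² + 2*(-⅙ + 1)³) = 32*(2 - 10*⅚ - 8*(⅚)² + 2*(⅚)³) = 32*(2 - 25/3 - 8*25/36 + 2*(125/216)) = 32*(2 - 25/3 - 50/9 + 125/108) = 32*(-1159/108) = -9272/27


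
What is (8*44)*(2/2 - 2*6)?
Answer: -3872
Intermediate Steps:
(8*44)*(2/2 - 2*6) = 352*(2*(½) - 12) = 352*(1 - 12) = 352*(-11) = -3872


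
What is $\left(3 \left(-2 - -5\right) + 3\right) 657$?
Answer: $7884$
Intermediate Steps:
$\left(3 \left(-2 - -5\right) + 3\right) 657 = \left(3 \left(-2 + 5\right) + 3\right) 657 = \left(3 \cdot 3 + 3\right) 657 = \left(9 + 3\right) 657 = 12 \cdot 657 = 7884$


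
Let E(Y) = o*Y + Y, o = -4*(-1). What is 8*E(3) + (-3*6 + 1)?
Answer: 103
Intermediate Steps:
o = 4
E(Y) = 5*Y (E(Y) = 4*Y + Y = 5*Y)
8*E(3) + (-3*6 + 1) = 8*(5*3) + (-3*6 + 1) = 8*15 + (-18 + 1) = 120 - 17 = 103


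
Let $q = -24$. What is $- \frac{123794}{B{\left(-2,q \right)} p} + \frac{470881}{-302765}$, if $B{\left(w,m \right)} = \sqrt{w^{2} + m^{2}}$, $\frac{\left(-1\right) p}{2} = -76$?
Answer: $- \frac{470881}{302765} - \frac{61897 \sqrt{145}}{22040} \approx -35.373$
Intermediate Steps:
$p = 152$ ($p = \left(-2\right) \left(-76\right) = 152$)
$B{\left(w,m \right)} = \sqrt{m^{2} + w^{2}}$
$- \frac{123794}{B{\left(-2,q \right)} p} + \frac{470881}{-302765} = - \frac{123794}{\sqrt{\left(-24\right)^{2} + \left(-2\right)^{2}} \cdot 152} + \frac{470881}{-302765} = - \frac{123794}{\sqrt{576 + 4} \cdot 152} + 470881 \left(- \frac{1}{302765}\right) = - \frac{123794}{\sqrt{580} \cdot 152} - \frac{470881}{302765} = - \frac{123794}{2 \sqrt{145} \cdot 152} - \frac{470881}{302765} = - \frac{123794}{304 \sqrt{145}} - \frac{470881}{302765} = - 123794 \frac{\sqrt{145}}{44080} - \frac{470881}{302765} = - \frac{61897 \sqrt{145}}{22040} - \frac{470881}{302765} = - \frac{470881}{302765} - \frac{61897 \sqrt{145}}{22040}$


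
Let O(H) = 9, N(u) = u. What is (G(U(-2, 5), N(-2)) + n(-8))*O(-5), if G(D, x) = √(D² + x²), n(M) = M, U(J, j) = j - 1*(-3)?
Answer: -72 + 18*√17 ≈ 2.2159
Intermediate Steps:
U(J, j) = 3 + j (U(J, j) = j + 3 = 3 + j)
(G(U(-2, 5), N(-2)) + n(-8))*O(-5) = (√((3 + 5)² + (-2)²) - 8)*9 = (√(8² + 4) - 8)*9 = (√(64 + 4) - 8)*9 = (√68 - 8)*9 = (2*√17 - 8)*9 = (-8 + 2*√17)*9 = -72 + 18*√17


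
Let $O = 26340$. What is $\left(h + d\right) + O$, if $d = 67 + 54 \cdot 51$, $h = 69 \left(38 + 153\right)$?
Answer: $42340$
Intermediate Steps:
$h = 13179$ ($h = 69 \cdot 191 = 13179$)
$d = 2821$ ($d = 67 + 2754 = 2821$)
$\left(h + d\right) + O = \left(13179 + 2821\right) + 26340 = 16000 + 26340 = 42340$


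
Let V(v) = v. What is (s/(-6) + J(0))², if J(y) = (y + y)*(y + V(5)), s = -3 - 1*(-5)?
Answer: ⅑ ≈ 0.11111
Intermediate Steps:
s = 2 (s = -3 + 5 = 2)
J(y) = 2*y*(5 + y) (J(y) = (y + y)*(y + 5) = (2*y)*(5 + y) = 2*y*(5 + y))
(s/(-6) + J(0))² = (2/(-6) + 2*0*(5 + 0))² = (2*(-⅙) + 2*0*5)² = (-⅓ + 0)² = (-⅓)² = ⅑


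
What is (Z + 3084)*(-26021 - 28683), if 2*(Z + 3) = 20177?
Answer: -720424328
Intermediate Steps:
Z = 20171/2 (Z = -3 + (½)*20177 = -3 + 20177/2 = 20171/2 ≈ 10086.)
(Z + 3084)*(-26021 - 28683) = (20171/2 + 3084)*(-26021 - 28683) = (26339/2)*(-54704) = -720424328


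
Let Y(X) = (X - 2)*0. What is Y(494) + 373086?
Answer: 373086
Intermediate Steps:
Y(X) = 0 (Y(X) = (-2 + X)*0 = 0)
Y(494) + 373086 = 0 + 373086 = 373086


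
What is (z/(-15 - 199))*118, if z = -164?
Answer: 9676/107 ≈ 90.430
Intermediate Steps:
(z/(-15 - 199))*118 = -164/(-15 - 199)*118 = -164/(-214)*118 = -164*(-1/214)*118 = (82/107)*118 = 9676/107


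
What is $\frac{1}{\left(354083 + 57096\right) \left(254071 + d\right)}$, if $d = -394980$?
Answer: $- \frac{1}{57938821711} \approx -1.726 \cdot 10^{-11}$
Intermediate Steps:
$\frac{1}{\left(354083 + 57096\right) \left(254071 + d\right)} = \frac{1}{\left(354083 + 57096\right) \left(254071 - 394980\right)} = \frac{1}{411179 \left(-140909\right)} = \frac{1}{-57938821711} = - \frac{1}{57938821711}$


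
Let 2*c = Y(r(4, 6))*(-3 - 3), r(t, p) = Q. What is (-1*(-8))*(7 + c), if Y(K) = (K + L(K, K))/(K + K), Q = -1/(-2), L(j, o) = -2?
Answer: 92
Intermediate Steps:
Q = ½ (Q = -1*(-½) = ½ ≈ 0.50000)
r(t, p) = ½
Y(K) = (-2 + K)/(2*K) (Y(K) = (K - 2)/(K + K) = (-2 + K)/((2*K)) = (-2 + K)*(1/(2*K)) = (-2 + K)/(2*K))
c = 9/2 (c = (((-2 + ½)/(2*(½)))*(-3 - 3))/2 = (((½)*2*(-3/2))*(-6))/2 = (-3/2*(-6))/2 = (½)*9 = 9/2 ≈ 4.5000)
(-1*(-8))*(7 + c) = (-1*(-8))*(7 + 9/2) = 8*(23/2) = 92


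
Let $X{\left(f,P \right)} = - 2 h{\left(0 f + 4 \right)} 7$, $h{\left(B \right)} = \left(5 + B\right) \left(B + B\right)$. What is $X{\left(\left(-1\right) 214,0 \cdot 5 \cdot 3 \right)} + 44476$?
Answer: $43468$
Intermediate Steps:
$h{\left(B \right)} = 2 B \left(5 + B\right)$ ($h{\left(B \right)} = \left(5 + B\right) 2 B = 2 B \left(5 + B\right)$)
$X{\left(f,P \right)} = -1008$ ($X{\left(f,P \right)} = - 2 \cdot 2 \left(0 f + 4\right) \left(5 + \left(0 f + 4\right)\right) 7 = - 2 \cdot 2 \left(0 + 4\right) \left(5 + \left(0 + 4\right)\right) 7 = - 2 \cdot 2 \cdot 4 \left(5 + 4\right) 7 = - 2 \cdot 2 \cdot 4 \cdot 9 \cdot 7 = \left(-2\right) 72 \cdot 7 = \left(-144\right) 7 = -1008$)
$X{\left(\left(-1\right) 214,0 \cdot 5 \cdot 3 \right)} + 44476 = -1008 + 44476 = 43468$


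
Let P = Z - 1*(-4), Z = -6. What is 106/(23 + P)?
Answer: 106/21 ≈ 5.0476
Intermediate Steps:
P = -2 (P = -6 - 1*(-4) = -6 + 4 = -2)
106/(23 + P) = 106/(23 - 2) = 106/21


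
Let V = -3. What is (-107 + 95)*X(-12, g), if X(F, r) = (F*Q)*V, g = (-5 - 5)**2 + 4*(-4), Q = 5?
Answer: -2160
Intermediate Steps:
g = 84 (g = (-10)**2 - 16 = 100 - 16 = 84)
X(F, r) = -15*F (X(F, r) = (F*5)*(-3) = (5*F)*(-3) = -15*F)
(-107 + 95)*X(-12, g) = (-107 + 95)*(-15*(-12)) = -12*180 = -2160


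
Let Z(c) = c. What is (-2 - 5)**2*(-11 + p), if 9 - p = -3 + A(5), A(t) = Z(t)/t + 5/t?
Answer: -49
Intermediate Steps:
A(t) = 1 + 5/t (A(t) = t/t + 5/t = 1 + 5/t)
p = 10 (p = 9 - (-3 + (5 + 5)/5) = 9 - (-3 + (1/5)*10) = 9 - (-3 + 2) = 9 - 1*(-1) = 9 + 1 = 10)
(-2 - 5)**2*(-11 + p) = (-2 - 5)**2*(-11 + 10) = (-7)**2*(-1) = 49*(-1) = -49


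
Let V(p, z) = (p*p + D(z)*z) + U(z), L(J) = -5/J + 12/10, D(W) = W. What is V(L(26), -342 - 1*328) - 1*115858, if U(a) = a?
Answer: 5617103961/16900 ≈ 3.3237e+5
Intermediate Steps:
L(J) = 6/5 - 5/J (L(J) = -5/J + 12*(⅒) = -5/J + 6/5 = 6/5 - 5/J)
V(p, z) = z + p² + z² (V(p, z) = (p*p + z*z) + z = (p² + z²) + z = z + p² + z²)
V(L(26), -342 - 1*328) - 1*115858 = ((-342 - 1*328) + (6/5 - 5/26)² + (-342 - 1*328)²) - 1*115858 = ((-342 - 328) + (6/5 - 5*1/26)² + (-342 - 328)²) - 115858 = (-670 + (6/5 - 5/26)² + (-670)²) - 115858 = (-670 + (131/130)² + 448900) - 115858 = (-670 + 17161/16900 + 448900) - 115858 = 7575104161/16900 - 115858 = 5617103961/16900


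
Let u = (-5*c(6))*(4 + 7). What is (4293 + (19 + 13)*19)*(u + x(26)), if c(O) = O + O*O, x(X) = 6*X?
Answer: -10556754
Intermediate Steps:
c(O) = O + O²
u = -2310 (u = (-30*(1 + 6))*(4 + 7) = -30*7*11 = -5*42*11 = -210*11 = -2310)
(4293 + (19 + 13)*19)*(u + x(26)) = (4293 + (19 + 13)*19)*(-2310 + 6*26) = (4293 + 32*19)*(-2310 + 156) = (4293 + 608)*(-2154) = 4901*(-2154) = -10556754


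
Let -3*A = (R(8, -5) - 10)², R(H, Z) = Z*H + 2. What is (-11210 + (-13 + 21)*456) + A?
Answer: -8330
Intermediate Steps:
R(H, Z) = 2 + H*Z (R(H, Z) = H*Z + 2 = 2 + H*Z)
A = -768 (A = -((2 + 8*(-5)) - 10)²/3 = -((2 - 40) - 10)²/3 = -(-38 - 10)²/3 = -⅓*(-48)² = -⅓*2304 = -768)
(-11210 + (-13 + 21)*456) + A = (-11210 + (-13 + 21)*456) - 768 = (-11210 + 8*456) - 768 = (-11210 + 3648) - 768 = -7562 - 768 = -8330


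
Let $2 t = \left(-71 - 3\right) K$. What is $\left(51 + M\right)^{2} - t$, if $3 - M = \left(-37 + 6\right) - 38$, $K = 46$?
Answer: $16831$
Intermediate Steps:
$M = 72$ ($M = 3 - \left(\left(-37 + 6\right) - 38\right) = 3 - \left(-31 - 38\right) = 3 - -69 = 3 + 69 = 72$)
$t = -1702$ ($t = \frac{\left(-71 - 3\right) 46}{2} = \frac{\left(-74\right) 46}{2} = \frac{1}{2} \left(-3404\right) = -1702$)
$\left(51 + M\right)^{2} - t = \left(51 + 72\right)^{2} - -1702 = 123^{2} + 1702 = 15129 + 1702 = 16831$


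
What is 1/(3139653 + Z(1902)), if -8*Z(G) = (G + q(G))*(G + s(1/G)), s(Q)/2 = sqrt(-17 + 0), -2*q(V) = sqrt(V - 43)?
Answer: 8/(21499620 + 12363*sqrt(11) - 3804*I*sqrt(17) + 13*I*sqrt(187)) ≈ 3.7139e-7 + 2.6735e-10*I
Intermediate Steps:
q(V) = -sqrt(-43 + V)/2 (q(V) = -sqrt(V - 43)/2 = -sqrt(-43 + V)/2)
s(Q) = 2*I*sqrt(17) (s(Q) = 2*sqrt(-17 + 0) = 2*sqrt(-17) = 2*(I*sqrt(17)) = 2*I*sqrt(17))
Z(G) = -(G - sqrt(-43 + G)/2)*(G + 2*I*sqrt(17))/8
1/(3139653 + Z(1902)) = 1/(3139653 + (-1/8*1902**2 + (1/16)*1902*sqrt(-43 + 1902) - 1/4*I*1902*sqrt(17) + I*sqrt(17)*sqrt(-43 + 1902)/8)) = 1/(3139653 + (-1/8*3617604 + (1/16)*1902*sqrt(1859) - 951*I*sqrt(17)/2 + I*sqrt(17)*sqrt(1859)/8)) = 1/(3139653 + (-904401/2 + (1/16)*1902*(13*sqrt(11)) - 951*I*sqrt(17)/2 + I*sqrt(17)*(13*sqrt(11))/8)) = 1/(3139653 + (-904401/2 + 12363*sqrt(11)/8 - 951*I*sqrt(17)/2 + 13*I*sqrt(187)/8)) = 1/(5374905/2 + 12363*sqrt(11)/8 - 951*I*sqrt(17)/2 + 13*I*sqrt(187)/8)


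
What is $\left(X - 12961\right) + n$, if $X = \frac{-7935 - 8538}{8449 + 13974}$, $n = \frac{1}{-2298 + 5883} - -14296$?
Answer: $\frac{6309228479}{4728615} \approx 1334.3$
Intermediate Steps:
$n = \frac{51251161}{3585}$ ($n = \frac{1}{3585} + 14296 = \frac{51251161}{3585} \approx 14296.0$)
$X = - \frac{969}{1319}$ ($X = \frac{-7935 - 8538}{22423} = \left(-7935 - 8538\right) \frac{1}{22423} = \left(-16473\right) \frac{1}{22423} = - \frac{969}{1319} \approx -0.73465$)
$\left(X - 12961\right) + n = \left(- \frac{969}{1319} - 12961\right) + \frac{51251161}{3585} = - \frac{17096528}{1319} + \frac{51251161}{3585} = \frac{6309228479}{4728615}$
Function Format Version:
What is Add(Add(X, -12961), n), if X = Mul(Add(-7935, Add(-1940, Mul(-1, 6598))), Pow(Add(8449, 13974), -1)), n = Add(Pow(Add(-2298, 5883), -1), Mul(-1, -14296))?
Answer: Rational(6309228479, 4728615) ≈ 1334.3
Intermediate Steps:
n = Rational(51251161, 3585) (n = Add(Pow(3585, -1), 14296) = Add(Rational(1, 3585), 14296) = Rational(51251161, 3585) ≈ 14296.)
X = Rational(-969, 1319) (X = Mul(Add(-7935, Add(-1940, -6598)), Pow(22423, -1)) = Mul(Add(-7935, -8538), Rational(1, 22423)) = Mul(-16473, Rational(1, 22423)) = Rational(-969, 1319) ≈ -0.73465)
Add(Add(X, -12961), n) = Add(Add(Rational(-969, 1319), -12961), Rational(51251161, 3585)) = Add(Rational(-17096528, 1319), Rational(51251161, 3585)) = Rational(6309228479, 4728615)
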